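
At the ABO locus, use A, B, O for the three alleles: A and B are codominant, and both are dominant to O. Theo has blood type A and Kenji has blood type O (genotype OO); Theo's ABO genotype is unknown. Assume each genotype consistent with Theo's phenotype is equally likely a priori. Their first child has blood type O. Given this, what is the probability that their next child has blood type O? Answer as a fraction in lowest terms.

1/2

Possible genotypes: Theo ∈ {AA, AO}; Kenji ∈ {OO}.
Weight each parental genotype pair by prior × P(type-O child):
  AO × OO: posterior weight 1; P(next child type O) = 1/2.
Weighted sum = 1/2.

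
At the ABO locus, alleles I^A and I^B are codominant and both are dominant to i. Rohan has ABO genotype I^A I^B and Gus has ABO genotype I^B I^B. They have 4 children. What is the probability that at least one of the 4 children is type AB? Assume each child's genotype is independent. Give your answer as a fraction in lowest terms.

15/16

ABO cross I^A I^B × I^B I^B → 1/2 B, 1/2 AB.
So P(type AB) = 1/2 per child.
P(none) = (1/2)^4 = 1/16; P(at least one) = 1 − 1/16 = 15/16.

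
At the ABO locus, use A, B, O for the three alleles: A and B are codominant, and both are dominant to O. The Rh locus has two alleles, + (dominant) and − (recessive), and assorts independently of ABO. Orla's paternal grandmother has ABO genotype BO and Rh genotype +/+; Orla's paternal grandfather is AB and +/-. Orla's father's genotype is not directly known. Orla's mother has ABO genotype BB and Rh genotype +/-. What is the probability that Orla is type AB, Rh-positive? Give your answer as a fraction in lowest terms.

7/32

Orla's father's ABO genotype from BO × AB: 1/4 AB, 1/4 AO, 1/4 BB, 1/4 BO.
Crossing each possibility with the mother BB and summing P(type AB): 1/4·1/2 + 1/4·1/2 + 1/4·0 + 1/4·0 = 1/4.
Similarly for Rh via the father's Rh distribution: P(Rh+) = 7/8.
Independent loci: 1/4 × 7/8 = 7/32.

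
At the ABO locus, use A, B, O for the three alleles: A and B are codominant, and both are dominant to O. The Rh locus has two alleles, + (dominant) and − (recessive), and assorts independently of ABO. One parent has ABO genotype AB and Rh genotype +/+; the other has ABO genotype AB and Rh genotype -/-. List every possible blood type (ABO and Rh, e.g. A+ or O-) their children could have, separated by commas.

Gametes from AB × AB give offspring ABO genotypes AA, AB, BB, i.e. phenotypes A, B, AB.
Rh cross +/+ × -/- → phenotypes Rh+.
Combining independently: A+, B+, AB+.

A+, B+, AB+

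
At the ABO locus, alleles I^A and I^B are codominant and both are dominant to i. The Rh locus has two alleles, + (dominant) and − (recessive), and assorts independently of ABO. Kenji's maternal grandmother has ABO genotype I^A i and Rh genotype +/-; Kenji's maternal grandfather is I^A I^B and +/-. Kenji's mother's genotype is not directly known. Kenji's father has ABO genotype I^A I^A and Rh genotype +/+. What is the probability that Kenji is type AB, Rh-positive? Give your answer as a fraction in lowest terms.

Kenji's mother's ABO genotype from I^A i × I^A I^B: 1/4 I^A I^A, 1/4 I^A I^B, 1/4 I^A i, 1/4 I^B i.
Crossing each possibility with the father I^A I^A and summing P(type AB): 1/4·0 + 1/4·1/2 + 1/4·0 + 1/4·1/2 = 1/4.
Similarly for Rh via the mother's Rh distribution: P(Rh+) = 1.
Independent loci: 1/4 × 1 = 1/4.

1/4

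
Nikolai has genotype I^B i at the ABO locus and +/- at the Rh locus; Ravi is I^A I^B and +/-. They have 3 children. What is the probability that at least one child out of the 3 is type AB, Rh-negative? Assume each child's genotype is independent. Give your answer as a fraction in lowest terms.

721/4096

ABO cross I^B i × I^A I^B → 1/4 A, 1/2 B, 1/4 AB.
Rh cross +/- × +/- → 3/4 Rh+, 1/4 Rh-; so P(type AB, Rh-negative) = 1/4 × 1/4 = 1/16 per child.
P(none) = (15/16)^3 = 3375/4096; P(at least one) = 1 − 3375/4096 = 721/4096.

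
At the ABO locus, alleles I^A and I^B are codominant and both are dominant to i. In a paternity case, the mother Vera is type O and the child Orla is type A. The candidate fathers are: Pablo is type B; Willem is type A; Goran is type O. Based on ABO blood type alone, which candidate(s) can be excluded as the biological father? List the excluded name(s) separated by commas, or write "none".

A candidate is excluded only if no genotype consistent with his phenotype could produce a type A child with a type O mother.
Pablo (type B): no genotype consistent with that phenotype can produce a type-A child with a type-O mother.
Goran (type O): no genotype consistent with that phenotype can produce a type-A child with a type-O mother.

Pablo, Goran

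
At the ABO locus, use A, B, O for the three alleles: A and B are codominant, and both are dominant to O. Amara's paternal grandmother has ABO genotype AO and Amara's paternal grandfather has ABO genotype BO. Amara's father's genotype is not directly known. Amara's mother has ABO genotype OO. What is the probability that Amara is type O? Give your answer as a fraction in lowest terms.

Amara's father's ABO genotype from AO × BO: 1/4 AB, 1/4 AO, 1/4 BO, 1/4 OO.
Crossing each possibility with the mother OO and summing P(type O): 1/4·0 + 1/4·1/2 + 1/4·1/2 + 1/4·1 = 1/2.

1/2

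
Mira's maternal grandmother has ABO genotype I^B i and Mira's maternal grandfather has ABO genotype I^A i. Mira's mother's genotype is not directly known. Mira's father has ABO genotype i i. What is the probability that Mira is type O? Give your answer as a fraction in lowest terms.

1/2

Mira's mother's ABO genotype from I^B i × I^A i: 1/4 I^A I^B, 1/4 I^A i, 1/4 I^B i, 1/4 i i.
Crossing each possibility with the father i i and summing P(type O): 1/4·0 + 1/4·1/2 + 1/4·1/2 + 1/4·1 = 1/2.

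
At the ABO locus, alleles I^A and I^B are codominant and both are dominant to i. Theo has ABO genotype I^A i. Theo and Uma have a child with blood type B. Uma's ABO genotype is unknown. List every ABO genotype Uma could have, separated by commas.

For each candidate genotype of Uma, check whether crossing it with I^A i can produce every observed child phenotype.
  I^A I^A → possible child types {A} ✗
  I^A I^B → possible child types {A, B, AB} ✓
  I^A i → possible child types {O, A} ✗
  I^B I^B → possible child types {B, AB} ✓
  I^B i → possible child types {O, A, B, AB} ✓
  i i → possible child types {O, A} ✗

I^A I^B, I^B I^B, I^B i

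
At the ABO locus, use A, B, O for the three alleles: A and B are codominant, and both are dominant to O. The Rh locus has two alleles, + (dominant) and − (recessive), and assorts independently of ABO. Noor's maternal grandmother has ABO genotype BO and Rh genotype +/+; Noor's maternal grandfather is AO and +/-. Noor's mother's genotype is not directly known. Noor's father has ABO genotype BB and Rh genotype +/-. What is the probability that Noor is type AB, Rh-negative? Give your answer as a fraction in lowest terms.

1/32

Noor's mother's ABO genotype from BO × AO: 1/4 AB, 1/4 AO, 1/4 BO, 1/4 OO.
Crossing each possibility with the father BB and summing P(type AB): 1/4·1/2 + 1/4·1/2 + 1/4·0 + 1/4·0 = 1/4.
Similarly for Rh via the mother's Rh distribution: P(Rh-) = 1/8.
Independent loci: 1/4 × 1/8 = 1/32.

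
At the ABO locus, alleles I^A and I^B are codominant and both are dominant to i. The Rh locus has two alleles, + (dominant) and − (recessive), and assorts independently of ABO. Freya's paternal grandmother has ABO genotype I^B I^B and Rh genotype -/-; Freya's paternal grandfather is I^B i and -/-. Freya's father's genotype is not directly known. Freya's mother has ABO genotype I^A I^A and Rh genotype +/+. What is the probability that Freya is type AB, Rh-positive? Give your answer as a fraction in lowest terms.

3/4

Freya's father's ABO genotype from I^B I^B × I^B i: 1/2 I^B I^B, 1/2 I^B i.
Crossing each possibility with the mother I^A I^A and summing P(type AB): 1/2·1 + 1/2·1/2 = 3/4.
Similarly for Rh via the father's Rh distribution: P(Rh+) = 1.
Independent loci: 3/4 × 1 = 3/4.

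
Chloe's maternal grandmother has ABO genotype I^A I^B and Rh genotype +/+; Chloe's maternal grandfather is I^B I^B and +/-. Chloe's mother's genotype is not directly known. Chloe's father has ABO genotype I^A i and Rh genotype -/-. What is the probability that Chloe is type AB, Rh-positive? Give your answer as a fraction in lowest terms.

Chloe's mother's ABO genotype from I^A I^B × I^B I^B: 1/2 I^A I^B, 1/2 I^B I^B.
Crossing each possibility with the father I^A i and summing P(type AB): 1/2·1/4 + 1/2·1/2 = 3/8.
Similarly for Rh via the mother's Rh distribution: P(Rh+) = 3/4.
Independent loci: 3/8 × 3/4 = 9/32.

9/32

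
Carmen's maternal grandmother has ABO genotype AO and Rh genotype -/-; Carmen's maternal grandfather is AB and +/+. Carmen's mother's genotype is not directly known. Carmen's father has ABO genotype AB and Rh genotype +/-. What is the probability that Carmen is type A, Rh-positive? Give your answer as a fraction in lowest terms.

9/32

Carmen's mother's ABO genotype from AO × AB: 1/4 AA, 1/4 AB, 1/4 AO, 1/4 BO.
Crossing each possibility with the father AB and summing P(type A): 1/4·1/2 + 1/4·1/4 + 1/4·1/2 + 1/4·1/4 = 3/8.
Similarly for Rh via the mother's Rh distribution: P(Rh+) = 3/4.
Independent loci: 3/8 × 3/4 = 9/32.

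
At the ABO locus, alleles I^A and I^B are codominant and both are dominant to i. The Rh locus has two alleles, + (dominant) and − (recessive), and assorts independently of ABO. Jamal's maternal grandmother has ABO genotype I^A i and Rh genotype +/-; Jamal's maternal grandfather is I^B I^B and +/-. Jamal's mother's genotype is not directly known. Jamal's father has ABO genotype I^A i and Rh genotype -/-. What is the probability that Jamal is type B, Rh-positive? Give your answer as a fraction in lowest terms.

1/8

Jamal's mother's ABO genotype from I^A i × I^B I^B: 1/2 I^A I^B, 1/2 I^B i.
Crossing each possibility with the father I^A i and summing P(type B): 1/2·1/4 + 1/2·1/4 = 1/4.
Similarly for Rh via the mother's Rh distribution: P(Rh+) = 1/2.
Independent loci: 1/4 × 1/2 = 1/8.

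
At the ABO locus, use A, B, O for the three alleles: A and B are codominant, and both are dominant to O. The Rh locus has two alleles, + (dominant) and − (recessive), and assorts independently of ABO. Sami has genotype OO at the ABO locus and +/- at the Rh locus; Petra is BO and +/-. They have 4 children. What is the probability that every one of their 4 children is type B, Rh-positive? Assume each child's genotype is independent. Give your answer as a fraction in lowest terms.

81/4096

ABO cross OO × BO → 1/2 O, 1/2 B.
Rh cross +/- × +/- → 3/4 Rh+, 1/4 Rh-; so P(type B, Rh-positive) = 1/2 × 3/4 = 3/8 per child.
All 4 independent: (3/8)^4 = 81/4096.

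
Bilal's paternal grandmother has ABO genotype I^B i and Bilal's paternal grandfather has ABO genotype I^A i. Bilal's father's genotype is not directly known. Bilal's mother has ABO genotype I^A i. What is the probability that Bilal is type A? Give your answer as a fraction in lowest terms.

Bilal's father's ABO genotype from I^B i × I^A i: 1/4 I^A I^B, 1/4 I^A i, 1/4 I^B i, 1/4 i i.
Crossing each possibility with the mother I^A i and summing P(type A): 1/4·1/2 + 1/4·3/4 + 1/4·1/4 + 1/4·1/2 = 1/2.

1/2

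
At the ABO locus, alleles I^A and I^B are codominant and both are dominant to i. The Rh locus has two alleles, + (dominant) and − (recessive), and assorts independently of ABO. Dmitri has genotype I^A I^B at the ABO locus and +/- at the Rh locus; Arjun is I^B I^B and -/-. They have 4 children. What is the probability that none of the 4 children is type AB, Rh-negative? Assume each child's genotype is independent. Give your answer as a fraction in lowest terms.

ABO cross I^A I^B × I^B I^B → 1/2 B, 1/2 AB.
Rh cross +/- × -/- → 1/2 Rh+, 1/2 Rh-; so P(type AB, Rh-negative) = 1/2 × 1/2 = 1/4 per child.
P(not type AB, Rh-negative) = 3/4 for one child; (3/4)^4 = 81/256.

81/256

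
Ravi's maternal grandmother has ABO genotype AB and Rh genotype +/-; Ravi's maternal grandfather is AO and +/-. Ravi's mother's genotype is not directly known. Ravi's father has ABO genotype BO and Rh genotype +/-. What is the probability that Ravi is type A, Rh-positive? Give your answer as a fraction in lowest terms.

Ravi's mother's ABO genotype from AB × AO: 1/4 AA, 1/4 AB, 1/4 AO, 1/4 BO.
Crossing each possibility with the father BO and summing P(type A): 1/4·1/2 + 1/4·1/4 + 1/4·1/4 + 1/4·0 = 1/4.
Similarly for Rh via the mother's Rh distribution: P(Rh+) = 3/4.
Independent loci: 1/4 × 3/4 = 3/16.

3/16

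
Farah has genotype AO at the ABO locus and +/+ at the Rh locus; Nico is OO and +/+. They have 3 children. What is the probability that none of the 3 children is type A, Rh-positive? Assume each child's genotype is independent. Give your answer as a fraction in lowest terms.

1/8

ABO cross AO × OO → 1/2 O, 1/2 A.
Rh cross +/+ × +/+ → 1 Rh+; so P(type A, Rh-positive) = 1/2 × 1 = 1/2 per child.
P(not type A, Rh-positive) = 1/2 for one child; (1/2)^3 = 1/8.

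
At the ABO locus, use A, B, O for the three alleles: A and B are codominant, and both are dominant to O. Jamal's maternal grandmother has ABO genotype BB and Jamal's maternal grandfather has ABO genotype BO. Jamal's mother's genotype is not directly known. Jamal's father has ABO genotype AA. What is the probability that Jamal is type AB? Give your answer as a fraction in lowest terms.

Jamal's mother's ABO genotype from BB × BO: 1/2 BB, 1/2 BO.
Crossing each possibility with the father AA and summing P(type AB): 1/2·1 + 1/2·1/2 = 3/4.

3/4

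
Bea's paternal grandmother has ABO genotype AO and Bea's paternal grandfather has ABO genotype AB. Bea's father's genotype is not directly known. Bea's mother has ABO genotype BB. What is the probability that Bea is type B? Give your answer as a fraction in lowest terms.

Bea's father's ABO genotype from AO × AB: 1/4 AA, 1/4 AB, 1/4 AO, 1/4 BO.
Crossing each possibility with the mother BB and summing P(type B): 1/4·0 + 1/4·1/2 + 1/4·1/2 + 1/4·1 = 1/2.

1/2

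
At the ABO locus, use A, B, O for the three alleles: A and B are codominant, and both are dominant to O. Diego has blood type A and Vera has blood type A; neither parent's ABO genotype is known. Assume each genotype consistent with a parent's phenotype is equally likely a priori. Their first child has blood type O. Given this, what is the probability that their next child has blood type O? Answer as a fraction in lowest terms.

Possible genotypes: Diego ∈ {AA, AO}; Vera ∈ {AA, AO}.
Weight each parental genotype pair by prior × P(type-O child):
  AO × AO: posterior weight 1; P(next child type O) = 1/4.
Weighted sum = 1/4.

1/4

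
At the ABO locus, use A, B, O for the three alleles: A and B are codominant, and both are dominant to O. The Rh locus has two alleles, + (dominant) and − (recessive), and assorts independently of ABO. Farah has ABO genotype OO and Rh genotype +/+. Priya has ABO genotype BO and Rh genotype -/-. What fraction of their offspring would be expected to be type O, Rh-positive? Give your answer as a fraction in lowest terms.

1/2

ABO cross OO × BO → offspring phenotypes: 1/2 O, 1/2 B.
Rh cross +/+ × -/- → 1 Rh+.
Independent loci: P(type O, Rh-positive) = 1/2 × 1 = 1/2.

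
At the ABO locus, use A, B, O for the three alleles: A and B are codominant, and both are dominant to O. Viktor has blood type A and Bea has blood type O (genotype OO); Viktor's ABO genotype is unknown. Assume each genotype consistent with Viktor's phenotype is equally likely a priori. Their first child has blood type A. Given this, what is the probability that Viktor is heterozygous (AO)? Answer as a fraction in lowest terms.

1/3

Possible genotypes: Viktor ∈ {AA, AO}; Bea ∈ {OO}.
Weight each parental genotype pair by prior × P(type-A child):
  AA × OO: posterior weight 2/3.
  AO × OO: posterior weight 1/3.
Sum the posterior weight over pairs where Viktor is AO: 1/3.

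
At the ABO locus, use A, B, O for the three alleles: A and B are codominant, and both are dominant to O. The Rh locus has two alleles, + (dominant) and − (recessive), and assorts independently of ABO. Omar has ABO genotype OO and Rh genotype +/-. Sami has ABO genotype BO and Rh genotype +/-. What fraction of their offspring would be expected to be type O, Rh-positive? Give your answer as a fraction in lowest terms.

3/8

ABO cross OO × BO → offspring phenotypes: 1/2 O, 1/2 B.
Rh cross +/- × +/- → 3/4 Rh+, 1/4 Rh-.
Independent loci: P(type O, Rh-positive) = 1/2 × 3/4 = 3/8.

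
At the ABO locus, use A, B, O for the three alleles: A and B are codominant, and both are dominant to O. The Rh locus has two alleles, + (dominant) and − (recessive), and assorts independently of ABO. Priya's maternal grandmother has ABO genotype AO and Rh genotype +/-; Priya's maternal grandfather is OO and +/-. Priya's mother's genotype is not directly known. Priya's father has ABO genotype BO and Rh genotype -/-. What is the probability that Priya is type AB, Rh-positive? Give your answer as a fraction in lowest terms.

Priya's mother's ABO genotype from AO × OO: 1/2 AO, 1/2 OO.
Crossing each possibility with the father BO and summing P(type AB): 1/2·1/4 + 1/2·0 = 1/8.
Similarly for Rh via the mother's Rh distribution: P(Rh+) = 1/2.
Independent loci: 1/8 × 1/2 = 1/16.

1/16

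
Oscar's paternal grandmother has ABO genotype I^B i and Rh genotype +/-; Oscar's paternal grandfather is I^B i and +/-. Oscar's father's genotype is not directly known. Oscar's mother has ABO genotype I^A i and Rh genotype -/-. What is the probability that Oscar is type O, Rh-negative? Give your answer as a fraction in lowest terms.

1/8

Oscar's father's ABO genotype from I^B i × I^B i: 1/4 I^B I^B, 1/2 I^B i, 1/4 i i.
Crossing each possibility with the mother I^A i and summing P(type O): 1/4·0 + 1/2·1/4 + 1/4·1/2 = 1/4.
Similarly for Rh via the father's Rh distribution: P(Rh-) = 1/2.
Independent loci: 1/4 × 1/2 = 1/8.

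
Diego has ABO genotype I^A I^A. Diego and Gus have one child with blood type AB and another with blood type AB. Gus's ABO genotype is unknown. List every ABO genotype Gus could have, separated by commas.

For each candidate genotype of Gus, check whether crossing it with I^A I^A can produce every observed child phenotype.
  I^A I^A → possible child types {A} ✗
  I^A I^B → possible child types {A, AB} ✓
  I^A i → possible child types {A} ✗
  I^B I^B → possible child types {AB} ✓
  I^B i → possible child types {A, AB} ✓
  i i → possible child types {A} ✗

I^A I^B, I^B I^B, I^B i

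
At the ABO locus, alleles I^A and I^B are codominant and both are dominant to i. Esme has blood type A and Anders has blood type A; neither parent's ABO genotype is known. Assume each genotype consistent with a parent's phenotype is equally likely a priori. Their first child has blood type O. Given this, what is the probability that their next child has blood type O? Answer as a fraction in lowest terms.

Possible genotypes: Esme ∈ {I^A I^A, I^A i}; Anders ∈ {I^A I^A, I^A i}.
Weight each parental genotype pair by prior × P(type-O child):
  I^A i × I^A i: posterior weight 1; P(next child type O) = 1/4.
Weighted sum = 1/4.

1/4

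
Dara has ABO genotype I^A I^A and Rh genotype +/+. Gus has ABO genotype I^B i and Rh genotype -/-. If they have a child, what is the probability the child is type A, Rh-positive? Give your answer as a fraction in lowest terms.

ABO cross I^A I^A × I^B i → offspring phenotypes: 1/2 A, 1/2 AB.
Rh cross +/+ × -/- → 1 Rh+.
Independent loci: P(type A, Rh-positive) = 1/2 × 1 = 1/2.

1/2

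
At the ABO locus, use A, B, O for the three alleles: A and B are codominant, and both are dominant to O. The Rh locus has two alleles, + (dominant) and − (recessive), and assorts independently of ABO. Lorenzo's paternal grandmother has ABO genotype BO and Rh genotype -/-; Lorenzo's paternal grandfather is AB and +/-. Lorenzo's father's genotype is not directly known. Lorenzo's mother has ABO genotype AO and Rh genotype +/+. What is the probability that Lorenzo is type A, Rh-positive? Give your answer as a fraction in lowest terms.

3/8

Lorenzo's father's ABO genotype from BO × AB: 1/4 AB, 1/4 AO, 1/4 BB, 1/4 BO.
Crossing each possibility with the mother AO and summing P(type A): 1/4·1/2 + 1/4·3/4 + 1/4·0 + 1/4·1/4 = 3/8.
Similarly for Rh via the father's Rh distribution: P(Rh+) = 1.
Independent loci: 3/8 × 1 = 3/8.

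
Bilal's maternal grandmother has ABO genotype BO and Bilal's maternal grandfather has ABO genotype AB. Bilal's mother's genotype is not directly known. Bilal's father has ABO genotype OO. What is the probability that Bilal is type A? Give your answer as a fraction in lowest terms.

1/4

Bilal's mother's ABO genotype from BO × AB: 1/4 AB, 1/4 AO, 1/4 BB, 1/4 BO.
Crossing each possibility with the father OO and summing P(type A): 1/4·1/2 + 1/4·1/2 + 1/4·0 + 1/4·0 = 1/4.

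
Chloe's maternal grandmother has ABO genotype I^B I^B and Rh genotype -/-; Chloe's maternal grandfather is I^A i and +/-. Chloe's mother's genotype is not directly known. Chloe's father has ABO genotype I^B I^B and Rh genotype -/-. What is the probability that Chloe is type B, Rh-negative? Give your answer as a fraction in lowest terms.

Chloe's mother's ABO genotype from I^B I^B × I^A i: 1/2 I^A I^B, 1/2 I^B i.
Crossing each possibility with the father I^B I^B and summing P(type B): 1/2·1/2 + 1/2·1 = 3/4.
Similarly for Rh via the mother's Rh distribution: P(Rh-) = 3/4.
Independent loci: 3/4 × 3/4 = 9/16.

9/16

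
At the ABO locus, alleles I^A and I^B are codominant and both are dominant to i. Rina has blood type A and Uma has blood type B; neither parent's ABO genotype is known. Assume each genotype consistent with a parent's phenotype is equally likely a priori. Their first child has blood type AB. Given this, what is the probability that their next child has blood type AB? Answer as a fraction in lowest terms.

Possible genotypes: Rina ∈ {I^A I^A, I^A i}; Uma ∈ {I^B I^B, I^B i}.
Weight each parental genotype pair by prior × P(type-AB child):
  I^A I^A × I^B I^B: posterior weight 4/9; P(next child type AB) = 1.
  I^A I^A × I^B i: posterior weight 2/9; P(next child type AB) = 1/2.
  I^A i × I^B I^B: posterior weight 2/9; P(next child type AB) = 1/2.
  I^A i × I^B i: posterior weight 1/9; P(next child type AB) = 1/4.
Weighted sum = 25/36.

25/36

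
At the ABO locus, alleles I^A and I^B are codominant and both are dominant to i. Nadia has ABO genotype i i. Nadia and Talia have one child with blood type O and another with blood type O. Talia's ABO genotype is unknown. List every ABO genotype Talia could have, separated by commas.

I^A i, I^B i, i i

For each candidate genotype of Talia, check whether crossing it with i i can produce every observed child phenotype.
  I^A I^A → possible child types {A} ✗
  I^A I^B → possible child types {A, B} ✗
  I^A i → possible child types {O, A} ✓
  I^B I^B → possible child types {B} ✗
  I^B i → possible child types {O, B} ✓
  i i → possible child types {O} ✓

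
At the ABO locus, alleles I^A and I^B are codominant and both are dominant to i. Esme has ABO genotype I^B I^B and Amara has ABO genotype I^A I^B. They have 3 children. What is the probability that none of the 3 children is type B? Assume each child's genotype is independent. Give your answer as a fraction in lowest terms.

ABO cross I^B I^B × I^A I^B → 1/2 B, 1/2 AB.
So P(type B) = 1/2 per child.
P(not type B) = 1/2 for one child; (1/2)^3 = 1/8.

1/8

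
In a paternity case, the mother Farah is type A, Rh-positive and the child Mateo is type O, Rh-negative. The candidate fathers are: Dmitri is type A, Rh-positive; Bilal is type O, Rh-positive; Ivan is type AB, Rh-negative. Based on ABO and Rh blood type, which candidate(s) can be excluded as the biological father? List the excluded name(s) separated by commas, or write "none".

A candidate is excluded only if no genotype consistent with his phenotype could produce a type O, Rh-negative child with a type A, Rh-positive mother.
Ivan (type AB, Rh-): no genotype consistent with that phenotype can produce a type-O Rh- child with a type-A mother.

Ivan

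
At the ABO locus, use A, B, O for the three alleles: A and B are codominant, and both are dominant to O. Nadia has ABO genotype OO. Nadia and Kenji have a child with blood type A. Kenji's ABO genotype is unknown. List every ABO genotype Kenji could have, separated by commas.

AA, AB, AO

For each candidate genotype of Kenji, check whether crossing it with OO can produce every observed child phenotype.
  AA → possible child types {A} ✓
  AB → possible child types {A, B} ✓
  AO → possible child types {O, A} ✓
  BB → possible child types {B} ✗
  BO → possible child types {O, B} ✗
  OO → possible child types {O} ✗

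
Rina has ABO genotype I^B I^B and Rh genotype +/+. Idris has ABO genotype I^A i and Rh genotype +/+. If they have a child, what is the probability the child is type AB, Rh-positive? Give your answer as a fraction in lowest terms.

1/2

ABO cross I^B I^B × I^A i → offspring phenotypes: 1/2 B, 1/2 AB.
Rh cross +/+ × +/+ → 1 Rh+.
Independent loci: P(type AB, Rh-positive) = 1/2 × 1 = 1/2.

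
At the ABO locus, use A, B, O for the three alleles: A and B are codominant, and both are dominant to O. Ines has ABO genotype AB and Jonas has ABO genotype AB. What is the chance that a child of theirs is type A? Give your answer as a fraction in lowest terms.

ABO cross AB × AB → offspring phenotypes: 1/4 A, 1/4 B, 1/2 AB.
So P(type A) = 1/4.

1/4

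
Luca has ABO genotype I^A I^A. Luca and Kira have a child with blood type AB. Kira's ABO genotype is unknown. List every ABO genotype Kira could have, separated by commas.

I^A I^B, I^B I^B, I^B i

For each candidate genotype of Kira, check whether crossing it with I^A I^A can produce every observed child phenotype.
  I^A I^A → possible child types {A} ✗
  I^A I^B → possible child types {A, AB} ✓
  I^A i → possible child types {A} ✗
  I^B I^B → possible child types {AB} ✓
  I^B i → possible child types {A, AB} ✓
  i i → possible child types {A} ✗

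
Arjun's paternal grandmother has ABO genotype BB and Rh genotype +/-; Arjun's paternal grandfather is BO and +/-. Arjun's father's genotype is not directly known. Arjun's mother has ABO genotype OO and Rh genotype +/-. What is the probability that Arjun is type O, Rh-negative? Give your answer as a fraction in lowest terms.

Arjun's father's ABO genotype from BB × BO: 1/2 BB, 1/2 BO.
Crossing each possibility with the mother OO and summing P(type O): 1/2·0 + 1/2·1/2 = 1/4.
Similarly for Rh via the father's Rh distribution: P(Rh-) = 1/4.
Independent loci: 1/4 × 1/4 = 1/16.

1/16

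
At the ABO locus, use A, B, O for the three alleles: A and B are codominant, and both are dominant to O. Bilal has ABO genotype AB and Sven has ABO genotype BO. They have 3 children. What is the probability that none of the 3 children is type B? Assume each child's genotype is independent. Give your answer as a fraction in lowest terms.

1/8

ABO cross AB × BO → 1/4 A, 1/2 B, 1/4 AB.
So P(type B) = 1/2 per child.
P(not type B) = 1/2 for one child; (1/2)^3 = 1/8.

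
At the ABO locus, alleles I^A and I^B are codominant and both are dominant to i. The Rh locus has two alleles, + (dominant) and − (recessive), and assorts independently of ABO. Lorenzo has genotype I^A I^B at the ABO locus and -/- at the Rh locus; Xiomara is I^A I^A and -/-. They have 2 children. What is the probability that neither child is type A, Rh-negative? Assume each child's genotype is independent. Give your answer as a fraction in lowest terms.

ABO cross I^A I^B × I^A I^A → 1/2 A, 1/2 AB.
Rh cross -/- × -/- → 1 Rh-; so P(type A, Rh-negative) = 1/2 × 1 = 1/2 per child.
P(not type A, Rh-negative) = 1/2 for one child; (1/2)^2 = 1/4.

1/4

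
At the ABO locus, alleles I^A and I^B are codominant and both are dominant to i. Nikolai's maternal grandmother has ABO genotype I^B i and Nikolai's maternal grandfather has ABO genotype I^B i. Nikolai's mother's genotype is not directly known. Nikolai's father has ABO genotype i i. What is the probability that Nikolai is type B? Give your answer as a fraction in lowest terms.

Nikolai's mother's ABO genotype from I^B i × I^B i: 1/4 I^B I^B, 1/2 I^B i, 1/4 i i.
Crossing each possibility with the father i i and summing P(type B): 1/4·1 + 1/2·1/2 + 1/4·0 = 1/2.

1/2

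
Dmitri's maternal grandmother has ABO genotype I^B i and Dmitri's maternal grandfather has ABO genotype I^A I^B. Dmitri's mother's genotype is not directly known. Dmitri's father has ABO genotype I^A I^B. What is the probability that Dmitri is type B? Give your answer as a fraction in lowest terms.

3/8

Dmitri's mother's ABO genotype from I^B i × I^A I^B: 1/4 I^A I^B, 1/4 I^A i, 1/4 I^B I^B, 1/4 I^B i.
Crossing each possibility with the father I^A I^B and summing P(type B): 1/4·1/4 + 1/4·1/4 + 1/4·1/2 + 1/4·1/2 = 3/8.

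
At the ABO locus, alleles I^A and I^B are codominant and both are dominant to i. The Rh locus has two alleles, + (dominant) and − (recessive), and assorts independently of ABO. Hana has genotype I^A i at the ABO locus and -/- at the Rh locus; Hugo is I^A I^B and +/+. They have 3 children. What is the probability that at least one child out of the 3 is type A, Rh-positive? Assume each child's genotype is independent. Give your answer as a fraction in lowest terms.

ABO cross I^A i × I^A I^B → 1/2 A, 1/4 B, 1/4 AB.
Rh cross -/- × +/+ → 1 Rh+; so P(type A, Rh-positive) = 1/2 × 1 = 1/2 per child.
P(none) = (1/2)^3 = 1/8; P(at least one) = 1 − 1/8 = 7/8.

7/8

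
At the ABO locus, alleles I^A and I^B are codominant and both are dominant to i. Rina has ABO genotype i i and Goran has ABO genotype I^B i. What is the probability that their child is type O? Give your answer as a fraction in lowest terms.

1/2

ABO cross i i × I^B i → offspring phenotypes: 1/2 O, 1/2 B.
So P(type O) = 1/2.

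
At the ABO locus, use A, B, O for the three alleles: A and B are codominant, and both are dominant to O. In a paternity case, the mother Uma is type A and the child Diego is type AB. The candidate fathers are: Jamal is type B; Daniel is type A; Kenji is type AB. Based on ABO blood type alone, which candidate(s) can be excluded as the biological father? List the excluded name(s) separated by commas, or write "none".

Daniel

A candidate is excluded only if no genotype consistent with his phenotype could produce a type AB child with a type A mother.
Daniel (type A): no genotype consistent with that phenotype can produce a type-AB child with a type-A mother.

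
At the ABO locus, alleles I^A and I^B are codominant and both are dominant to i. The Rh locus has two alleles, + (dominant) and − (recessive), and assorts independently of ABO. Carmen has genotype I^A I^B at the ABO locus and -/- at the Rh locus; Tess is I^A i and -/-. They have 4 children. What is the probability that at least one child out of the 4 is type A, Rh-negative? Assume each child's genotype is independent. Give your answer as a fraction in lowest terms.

ABO cross I^A I^B × I^A i → 1/2 A, 1/4 B, 1/4 AB.
Rh cross -/- × -/- → 1 Rh-; so P(type A, Rh-negative) = 1/2 × 1 = 1/2 per child.
P(none) = (1/2)^4 = 1/16; P(at least one) = 1 − 1/16 = 15/16.

15/16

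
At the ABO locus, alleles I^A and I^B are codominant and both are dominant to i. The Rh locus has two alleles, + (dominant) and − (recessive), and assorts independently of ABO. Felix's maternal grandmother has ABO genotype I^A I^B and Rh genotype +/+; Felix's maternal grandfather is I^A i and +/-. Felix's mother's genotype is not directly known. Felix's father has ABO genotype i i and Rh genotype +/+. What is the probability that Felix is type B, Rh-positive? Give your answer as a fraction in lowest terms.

1/4

Felix's mother's ABO genotype from I^A I^B × I^A i: 1/4 I^A I^A, 1/4 I^A I^B, 1/4 I^A i, 1/4 I^B i.
Crossing each possibility with the father i i and summing P(type B): 1/4·0 + 1/4·1/2 + 1/4·0 + 1/4·1/2 = 1/4.
Similarly for Rh via the mother's Rh distribution: P(Rh+) = 1.
Independent loci: 1/4 × 1 = 1/4.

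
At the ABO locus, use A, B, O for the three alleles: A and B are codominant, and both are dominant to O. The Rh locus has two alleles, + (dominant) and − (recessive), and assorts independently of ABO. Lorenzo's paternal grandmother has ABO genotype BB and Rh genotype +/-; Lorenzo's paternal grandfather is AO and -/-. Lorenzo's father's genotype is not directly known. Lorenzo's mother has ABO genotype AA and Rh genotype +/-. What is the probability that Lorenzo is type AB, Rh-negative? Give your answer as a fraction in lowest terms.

3/16

Lorenzo's father's ABO genotype from BB × AO: 1/2 AB, 1/2 BO.
Crossing each possibility with the mother AA and summing P(type AB): 1/2·1/2 + 1/2·1/2 = 1/2.
Similarly for Rh via the father's Rh distribution: P(Rh-) = 3/8.
Independent loci: 1/2 × 3/8 = 3/16.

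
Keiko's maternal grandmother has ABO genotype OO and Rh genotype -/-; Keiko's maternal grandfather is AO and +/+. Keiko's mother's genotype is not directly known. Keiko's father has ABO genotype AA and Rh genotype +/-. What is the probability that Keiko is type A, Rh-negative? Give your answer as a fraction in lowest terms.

1/4

Keiko's mother's ABO genotype from OO × AO: 1/2 AO, 1/2 OO.
Crossing each possibility with the father AA and summing P(type A): 1/2·1 + 1/2·1 = 1.
Similarly for Rh via the mother's Rh distribution: P(Rh-) = 1/4.
Independent loci: 1 × 1/4 = 1/4.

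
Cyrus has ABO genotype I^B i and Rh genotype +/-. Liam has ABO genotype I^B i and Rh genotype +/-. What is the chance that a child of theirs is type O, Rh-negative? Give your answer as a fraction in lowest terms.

1/16

ABO cross I^B i × I^B i → offspring phenotypes: 1/4 O, 3/4 B.
Rh cross +/- × +/- → 3/4 Rh+, 1/4 Rh-.
Independent loci: P(type O, Rh-negative) = 1/4 × 1/4 = 1/16.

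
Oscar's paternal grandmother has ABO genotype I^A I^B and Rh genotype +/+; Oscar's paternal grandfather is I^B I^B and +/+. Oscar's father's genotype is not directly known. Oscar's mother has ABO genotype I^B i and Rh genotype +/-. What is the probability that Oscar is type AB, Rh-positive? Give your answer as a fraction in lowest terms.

Oscar's father's ABO genotype from I^A I^B × I^B I^B: 1/2 I^A I^B, 1/2 I^B I^B.
Crossing each possibility with the mother I^B i and summing P(type AB): 1/2·1/4 + 1/2·0 = 1/8.
Similarly for Rh via the father's Rh distribution: P(Rh+) = 1.
Independent loci: 1/8 × 1 = 1/8.

1/8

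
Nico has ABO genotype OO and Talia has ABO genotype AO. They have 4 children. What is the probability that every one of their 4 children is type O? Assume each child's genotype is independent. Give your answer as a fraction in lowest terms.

1/16

ABO cross OO × AO → 1/2 O, 1/2 A.
So P(type O) = 1/2 per child.
All 4 independent: (1/2)^4 = 1/16.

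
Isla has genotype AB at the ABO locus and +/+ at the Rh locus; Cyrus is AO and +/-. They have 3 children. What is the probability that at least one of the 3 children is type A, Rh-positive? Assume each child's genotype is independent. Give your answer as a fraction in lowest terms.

7/8

ABO cross AB × AO → 1/2 A, 1/4 B, 1/4 AB.
Rh cross +/+ × +/- → 1 Rh+; so P(type A, Rh-positive) = 1/2 × 1 = 1/2 per child.
P(none) = (1/2)^3 = 1/8; P(at least one) = 1 − 1/8 = 7/8.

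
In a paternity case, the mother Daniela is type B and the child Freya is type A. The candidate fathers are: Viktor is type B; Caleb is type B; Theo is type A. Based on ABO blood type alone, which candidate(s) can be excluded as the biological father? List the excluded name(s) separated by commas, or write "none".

Viktor, Caleb

A candidate is excluded only if no genotype consistent with his phenotype could produce a type A child with a type B mother.
Viktor (type B): no genotype consistent with that phenotype can produce a type-A child with a type-B mother.
Caleb (type B): no genotype consistent with that phenotype can produce a type-A child with a type-B mother.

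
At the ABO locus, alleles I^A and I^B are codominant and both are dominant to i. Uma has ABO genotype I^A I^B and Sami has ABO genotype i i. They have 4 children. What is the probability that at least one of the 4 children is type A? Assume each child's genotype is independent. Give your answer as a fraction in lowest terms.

15/16

ABO cross I^A I^B × i i → 1/2 A, 1/2 B.
So P(type A) = 1/2 per child.
P(none) = (1/2)^4 = 1/16; P(at least one) = 1 − 1/16 = 15/16.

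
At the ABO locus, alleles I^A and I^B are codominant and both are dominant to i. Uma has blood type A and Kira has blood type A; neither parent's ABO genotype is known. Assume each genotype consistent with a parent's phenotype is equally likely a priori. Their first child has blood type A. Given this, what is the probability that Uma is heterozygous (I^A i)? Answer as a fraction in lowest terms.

7/15

Possible genotypes: Uma ∈ {I^A I^A, I^A i}; Kira ∈ {I^A I^A, I^A i}.
Weight each parental genotype pair by prior × P(type-A child):
  I^A I^A × I^A I^A: posterior weight 4/15.
  I^A I^A × I^A i: posterior weight 4/15.
  I^A i × I^A I^A: posterior weight 4/15.
  I^A i × I^A i: posterior weight 1/5.
Sum the posterior weight over pairs where Uma is I^A i: 7/15.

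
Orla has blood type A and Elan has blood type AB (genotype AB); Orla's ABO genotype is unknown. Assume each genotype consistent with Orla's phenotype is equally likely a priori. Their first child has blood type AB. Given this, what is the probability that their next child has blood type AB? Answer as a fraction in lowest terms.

5/12

Possible genotypes: Orla ∈ {AA, AO}; Elan ∈ {AB}.
Weight each parental genotype pair by prior × P(type-AB child):
  AA × AB: posterior weight 2/3; P(next child type AB) = 1/2.
  AO × AB: posterior weight 1/3; P(next child type AB) = 1/4.
Weighted sum = 5/12.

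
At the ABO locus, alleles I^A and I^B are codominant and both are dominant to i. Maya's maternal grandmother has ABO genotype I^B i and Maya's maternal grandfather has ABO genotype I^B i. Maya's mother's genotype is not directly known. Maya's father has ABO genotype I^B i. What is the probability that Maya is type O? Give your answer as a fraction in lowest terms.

Maya's mother's ABO genotype from I^B i × I^B i: 1/4 I^B I^B, 1/2 I^B i, 1/4 i i.
Crossing each possibility with the father I^B i and summing P(type O): 1/4·0 + 1/2·1/4 + 1/4·1/2 = 1/4.

1/4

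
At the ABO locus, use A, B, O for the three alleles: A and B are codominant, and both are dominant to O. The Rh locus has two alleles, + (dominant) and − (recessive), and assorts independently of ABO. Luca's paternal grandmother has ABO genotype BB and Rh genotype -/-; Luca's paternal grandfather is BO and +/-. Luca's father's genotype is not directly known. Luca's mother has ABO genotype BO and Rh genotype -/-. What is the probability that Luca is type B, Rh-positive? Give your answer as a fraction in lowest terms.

7/32

Luca's father's ABO genotype from BB × BO: 1/2 BB, 1/2 BO.
Crossing each possibility with the mother BO and summing P(type B): 1/2·1 + 1/2·3/4 = 7/8.
Similarly for Rh via the father's Rh distribution: P(Rh+) = 1/4.
Independent loci: 7/8 × 1/4 = 7/32.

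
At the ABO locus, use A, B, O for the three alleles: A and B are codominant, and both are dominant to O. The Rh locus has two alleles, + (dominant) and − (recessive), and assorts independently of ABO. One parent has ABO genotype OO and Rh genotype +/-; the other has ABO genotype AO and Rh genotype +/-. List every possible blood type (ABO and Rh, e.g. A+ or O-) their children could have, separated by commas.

Gametes from OO × AO give offspring ABO genotypes AO, OO, i.e. phenotypes O, A.
Rh cross +/- × +/- → phenotypes Rh+, Rh-.
Combining independently: O+, O-, A+, A-.

O+, O-, A+, A-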